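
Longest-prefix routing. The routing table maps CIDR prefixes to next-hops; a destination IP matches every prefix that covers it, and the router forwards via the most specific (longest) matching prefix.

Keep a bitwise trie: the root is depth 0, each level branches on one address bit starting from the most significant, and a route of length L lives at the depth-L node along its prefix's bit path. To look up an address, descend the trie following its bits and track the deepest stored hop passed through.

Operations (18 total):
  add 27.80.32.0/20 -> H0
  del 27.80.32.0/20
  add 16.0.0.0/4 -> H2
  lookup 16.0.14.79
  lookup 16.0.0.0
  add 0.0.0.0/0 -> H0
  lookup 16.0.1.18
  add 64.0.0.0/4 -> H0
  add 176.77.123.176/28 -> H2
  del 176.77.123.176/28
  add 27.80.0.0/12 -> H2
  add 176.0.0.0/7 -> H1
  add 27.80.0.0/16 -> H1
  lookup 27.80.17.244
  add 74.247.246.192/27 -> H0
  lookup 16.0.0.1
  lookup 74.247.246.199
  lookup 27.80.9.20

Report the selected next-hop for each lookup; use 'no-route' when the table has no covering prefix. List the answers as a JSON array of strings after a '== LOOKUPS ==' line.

Trace:
  + 27.80.32.0/20 (H0) depth=20
  del 27.80.32.0/20 (clear depth 20)
  + 16.0.0.0/4 (H2) depth=4
  Q 16.0.14.79: descend 0001 ; hops seen [H2] ; pick H2
  Q 16.0.0.0: descend 0001 ; hops seen [H2] ; pick H2
  + 0.0.0.0/0 (H0) depth=0
  Q 16.0.1.18: descend 0001 ; hops seen [H0,H2] ; pick H2
  + 64.0.0.0/4 (H0) depth=4
  + 176.77.123.176/28 (H2) depth=28
  del 176.77.123.176/28 (clear depth 28)
  + 27.80.0.0/12 (H2) depth=12
  + 176.0.0.0/7 (H1) depth=7
  + 27.80.0.0/16 (H1) depth=16
  Q 27.80.17.244: descend 000110110101000000 ; hops seen [H0,H2,H2,H1] ; pick H1
  + 74.247.246.192/27 (H0) depth=27
  Q 16.0.0.1: descend 0001 ; hops seen [H0,H2] ; pick H2
  Q 74.247.246.199: descend 010010101111011111110110110 ; hops seen [H0,H0,H0] ; pick H0
  Q 27.80.9.20: descend 000110110101000000 ; hops seen [H0,H2,H2,H1] ; pick H1

== LOOKUPS ==
["H2","H2","H2","H1","H2","H0","H1"]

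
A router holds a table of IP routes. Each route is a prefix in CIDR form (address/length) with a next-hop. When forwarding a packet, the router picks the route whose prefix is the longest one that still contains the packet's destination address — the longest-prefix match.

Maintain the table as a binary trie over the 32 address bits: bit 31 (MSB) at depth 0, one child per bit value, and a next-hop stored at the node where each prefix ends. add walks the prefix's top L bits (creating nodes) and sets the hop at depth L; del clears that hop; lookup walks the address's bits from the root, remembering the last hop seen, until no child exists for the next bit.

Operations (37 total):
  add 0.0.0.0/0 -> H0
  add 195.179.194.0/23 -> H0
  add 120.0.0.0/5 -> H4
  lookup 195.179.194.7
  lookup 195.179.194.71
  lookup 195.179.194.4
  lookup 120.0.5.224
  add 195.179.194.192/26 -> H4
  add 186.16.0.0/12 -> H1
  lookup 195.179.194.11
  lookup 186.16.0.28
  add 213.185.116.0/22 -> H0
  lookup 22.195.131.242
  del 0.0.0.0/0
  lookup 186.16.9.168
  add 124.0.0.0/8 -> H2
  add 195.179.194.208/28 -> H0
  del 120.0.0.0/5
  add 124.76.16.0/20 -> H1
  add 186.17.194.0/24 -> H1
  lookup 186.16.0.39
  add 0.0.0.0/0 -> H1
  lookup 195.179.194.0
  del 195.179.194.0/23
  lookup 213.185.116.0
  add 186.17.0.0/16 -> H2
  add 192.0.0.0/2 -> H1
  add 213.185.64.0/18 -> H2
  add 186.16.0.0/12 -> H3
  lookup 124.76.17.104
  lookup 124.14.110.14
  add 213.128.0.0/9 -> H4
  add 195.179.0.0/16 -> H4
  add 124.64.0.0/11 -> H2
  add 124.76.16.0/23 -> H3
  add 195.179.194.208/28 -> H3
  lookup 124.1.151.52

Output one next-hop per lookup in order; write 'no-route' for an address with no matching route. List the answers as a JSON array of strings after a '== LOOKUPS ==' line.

Trace:
  add 0.0.0.0/0 -> H0 at depth 0
  add 195.179.194.0/23 -> H0 at depth 23
  add 120.0.0.0/5 -> H4 at depth 5
  Q 195.179.194.7: descend 11000011101100111100001 ; hops seen [H0,H0] ; pick H0
  Q 195.179.194.71: descend 11000011101100111100001 ; hops seen [H0,H0] ; pick H0
  Q 195.179.194.4: descend 11000011101100111100001 ; hops seen [H0,H0] ; pick H0
  Q 120.0.5.224: descend 01111 ; hops seen [H0,H4] ; pick H4
  add 195.179.194.192/26 -> H4 at depth 26
  add 186.16.0.0/12 -> H1 at depth 12
  Q 195.179.194.11: descend 110000111011001111000010 ; hops seen [H0,H0] ; pick H0
  Q 186.16.0.28: descend 101110100001 ; hops seen [H0,H1] ; pick H1
  add 213.185.116.0/22 -> H0 at depth 22
  Q 22.195.131.242: descend 0 ; hops seen [H0] ; pick H0
  del 0.0.0.0/0 (clear depth 0)
  Q 186.16.9.168: descend 101110100001 ; hops seen [H1] ; pick H1
  add 124.0.0.0/8 -> H2 at depth 8
  add 195.179.194.208/28 -> H0 at depth 28
  del 120.0.0.0/5 (clear depth 5)
  add 124.76.16.0/20 -> H1 at depth 20
  add 186.17.194.0/24 -> H1 at depth 24
  Q 186.16.0.39: descend 101110100001000 ; hops seen [H1] ; pick H1
  add 0.0.0.0/0 -> H1 at depth 0
  Q 195.179.194.0: descend 110000111011001111000010 ; hops seen [H1,H0] ; pick H0
  del 195.179.194.0/23 (clear depth 23)
  Q 213.185.116.0: descend 1101010110111001011101 ; hops seen [H1,H0] ; pick H0
  add 186.17.0.0/16 -> H2 at depth 16
  add 192.0.0.0/2 -> H1 at depth 2
  add 213.185.64.0/18 -> H2 at depth 18
  add 186.16.0.0/12 -> H3 at depth 12
  Q 124.76.17.104: descend 01111100010011000001 ; hops seen [H1,H2,H1] ; pick H1
  Q 124.14.110.14: descend 011111000 ; hops seen [H1,H2] ; pick H2
  add 213.128.0.0/9 -> H4 at depth 9
  add 195.179.0.0/16 -> H4 at depth 16
  add 124.64.0.0/11 -> H2 at depth 11
  add 124.76.16.0/23 -> H3 at depth 23
  add 195.179.194.208/28 -> H3 at depth 28
  Q 124.1.151.52: descend 011111000 ; hops seen [H1,H2] ; pick H2

== LOOKUPS ==
["H0","H0","H0","H4","H0","H1","H0","H1","H1","H0","H0","H1","H2","H2"]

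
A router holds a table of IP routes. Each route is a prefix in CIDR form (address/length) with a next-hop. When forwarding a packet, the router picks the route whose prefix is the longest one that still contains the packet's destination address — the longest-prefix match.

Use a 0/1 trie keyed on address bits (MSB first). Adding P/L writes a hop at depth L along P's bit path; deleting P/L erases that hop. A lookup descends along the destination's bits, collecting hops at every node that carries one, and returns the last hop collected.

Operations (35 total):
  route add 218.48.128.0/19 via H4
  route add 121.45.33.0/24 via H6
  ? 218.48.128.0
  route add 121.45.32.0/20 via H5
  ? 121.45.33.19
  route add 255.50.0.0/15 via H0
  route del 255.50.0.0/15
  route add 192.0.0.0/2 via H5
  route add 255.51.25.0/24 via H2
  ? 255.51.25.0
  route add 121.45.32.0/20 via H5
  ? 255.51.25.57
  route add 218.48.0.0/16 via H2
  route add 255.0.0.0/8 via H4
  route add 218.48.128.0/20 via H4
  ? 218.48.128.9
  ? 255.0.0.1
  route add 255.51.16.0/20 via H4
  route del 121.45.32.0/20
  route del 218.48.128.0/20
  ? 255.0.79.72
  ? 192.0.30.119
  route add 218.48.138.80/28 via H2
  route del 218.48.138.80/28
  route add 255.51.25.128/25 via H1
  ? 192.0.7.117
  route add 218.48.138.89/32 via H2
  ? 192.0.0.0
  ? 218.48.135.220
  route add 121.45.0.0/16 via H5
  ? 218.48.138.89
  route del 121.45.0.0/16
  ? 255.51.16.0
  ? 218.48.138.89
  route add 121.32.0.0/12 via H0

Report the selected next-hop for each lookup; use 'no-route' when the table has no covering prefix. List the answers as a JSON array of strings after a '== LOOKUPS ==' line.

Apply in order:
  add 218.48.128.0/19 -> H4 at depth 19
  add 121.45.33.0/24 -> H6 at depth 24
  ? 218.48.128.0  path d0:-→d1:-→d2:-→d3:-→d4:-→d5:-→d6:-→d7:-→d8:-→d9:-→d10:-→d11:-→d12:-→d13:-→d14:-→d15:-→d16:-→d17:-→d18:-→d19:H4  best=H4
  add 121.45.32.0/20 -> H5 at depth 20
  ? 121.45.33.19  path d0:-→d1:-→d2:-→d3:-→d4:-→d5:-→d6:-→d7:-→d8:-→d9:-→d10:-→d11:-→d12:-→d13:-→d14:-→d15:-→d16:-→d17:-→d18:-→d19:-→d20:H5→d21:-→d22:-→d23:-→d24:H6  best=H6
  add 255.50.0.0/15 -> H0 at depth 15
  del 255.50.0.0/15 (clear depth 15)
  add 192.0.0.0/2 -> H5 at depth 2
  add 255.51.25.0/24 -> H2 at depth 24
  ? 255.51.25.0  path d0:-→d1:-→d2:H5→d3:-→d4:-→d5:-→d6:-→d7:-→d8:-→d9:-→d10:-→d11:-→d12:-→d13:-→d14:-→d15:-→d16:-→d17:-→d18:-→d19:-→d20:-→d21:-→d22:-→d23:-→d24:H2  best=H2
  add 121.45.32.0/20 -> H5 at depth 20
  ? 255.51.25.57  path d0:-→d1:-→d2:H5→d3:-→d4:-→d5:-→d6:-→d7:-→d8:-→d9:-→d10:-→d11:-→d12:-→d13:-→d14:-→d15:-→d16:-→d17:-→d18:-→d19:-→d20:-→d21:-→d22:-→d23:-→d24:H2  best=H2
  add 218.48.0.0/16 -> H2 at depth 16
  add 255.0.0.0/8 -> H4 at depth 8
  add 218.48.128.0/20 -> H4 at depth 20
  ? 218.48.128.9  path d0:-→d1:-→d2:H5→d3:-→d4:-→d5:-→d6:-→d7:-→d8:-→d9:-→d10:-→d11:-→d12:-→d13:-→d14:-→d15:-→d16:H2→d17:-→d18:-→d19:H4→d20:H4  best=H4
  ? 255.0.0.1  path d0:-→d1:-→d2:H5→d3:-→d4:-→d5:-→d6:-→d7:-→d8:H4→d9:-→d10:-  best=H4
  add 255.51.16.0/20 -> H4 at depth 20
  del 121.45.32.0/20 (clear depth 20)
  del 218.48.128.0/20 (clear depth 20)
  ? 255.0.79.72  path d0:-→d1:-→d2:H5→d3:-→d4:-→d5:-→d6:-→d7:-→d8:H4→d9:-→d10:-  best=H4
  ? 192.0.30.119  path d0:-→d1:-→d2:H5→d3:-  best=H5
  add 218.48.138.80/28 -> H2 at depth 28
  del 218.48.138.80/28 (clear depth 28)
  add 255.51.25.128/25 -> H1 at depth 25
  ? 192.0.7.117  path d0:-→d1:-→d2:H5→d3:-  best=H5
  add 218.48.138.89/32 -> H2 at depth 32
  ? 192.0.0.0  path d0:-→d1:-→d2:H5→d3:-  best=H5
  ? 218.48.135.220  path d0:-→d1:-→d2:H5→d3:-→d4:-→d5:-→d6:-→d7:-→d8:-→d9:-→d10:-→d11:-→d12:-→d13:-→d14:-→d15:-→d16:H2→d17:-→d18:-→d19:H4→d20:-  best=H4
  add 121.45.0.0/16 -> H5 at depth 16
  ? 218.48.138.89  path d0:-→d1:-→d2:H5→d3:-→d4:-→d5:-→d6:-→d7:-→d8:-→d9:-→d10:-→d11:-→d12:-→d13:-→d14:-→d15:-→d16:H2→d17:-→d18:-→d19:H4→d20:-→d21:-→d22:-→d23:-→d24:-→d25:-→d26:-→d27:-→d28:-→d29:-→d30:-→d31:-→d32:H2  best=H2
  del 121.45.0.0/16 (clear depth 16)
  ? 255.51.16.0  path d0:-→d1:-→d2:H5→d3:-→d4:-→d5:-→d6:-→d7:-→d8:H4→d9:-→d10:-→d11:-→d12:-→d13:-→d14:-→d15:-→d16:-→d17:-→d18:-→d19:-→d20:H4  best=H4
  ? 218.48.138.89  path d0:-→d1:-→d2:H5→d3:-→d4:-→d5:-→d6:-→d7:-→d8:-→d9:-→d10:-→d11:-→d12:-→d13:-→d14:-→d15:-→d16:H2→d17:-→d18:-→d19:H4→d20:-→d21:-→d22:-→d23:-→d24:-→d25:-→d26:-→d27:-→d28:-→d29:-→d30:-→d31:-→d32:H2  best=H2
  add 121.32.0.0/12 -> H0 at depth 12

== LOOKUPS ==
["H4","H6","H2","H2","H4","H4","H4","H5","H5","H5","H4","H2","H4","H2"]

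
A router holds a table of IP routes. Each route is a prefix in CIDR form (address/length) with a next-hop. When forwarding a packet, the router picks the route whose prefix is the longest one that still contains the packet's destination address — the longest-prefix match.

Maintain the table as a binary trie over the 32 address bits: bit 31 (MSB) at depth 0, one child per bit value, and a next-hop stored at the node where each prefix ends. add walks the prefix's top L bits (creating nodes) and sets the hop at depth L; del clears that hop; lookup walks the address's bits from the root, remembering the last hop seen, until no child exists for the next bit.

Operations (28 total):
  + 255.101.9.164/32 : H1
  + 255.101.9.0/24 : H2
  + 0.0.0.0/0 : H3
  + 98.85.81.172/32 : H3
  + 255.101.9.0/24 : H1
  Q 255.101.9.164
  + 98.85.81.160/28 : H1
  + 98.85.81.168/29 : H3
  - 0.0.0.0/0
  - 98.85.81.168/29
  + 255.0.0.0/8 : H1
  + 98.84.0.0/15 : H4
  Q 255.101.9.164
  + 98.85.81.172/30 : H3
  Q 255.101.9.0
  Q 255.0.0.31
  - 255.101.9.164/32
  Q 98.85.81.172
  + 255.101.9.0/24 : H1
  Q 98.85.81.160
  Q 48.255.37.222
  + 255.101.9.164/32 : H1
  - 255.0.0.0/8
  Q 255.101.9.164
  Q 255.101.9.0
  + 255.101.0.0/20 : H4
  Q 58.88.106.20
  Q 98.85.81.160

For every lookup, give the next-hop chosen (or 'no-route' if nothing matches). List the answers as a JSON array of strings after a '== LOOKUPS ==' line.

Process each operation:
  + 255.101.9.164/32 (H1) depth=32
  + 255.101.9.0/24 (H2) depth=24
  + 0.0.0.0/0 (H3) depth=0
  + 98.85.81.172/32 (H3) depth=32
  + 255.101.9.0/24 (H1) depth=24
  lookup 255.101.9.164: bits 11111111011001010000100110100100 walk d0:H3→d1:-→d2:-→d3:-→d4:-→d5:-→d6:-→d7:-→d8:-→d9:-→d10:-→d11:-→d12:-→d13:-→d14:-→d15:-→d16:-→d17:-→d18:-→d19:-→d20:-→d21:-→d22:-→d23:-→d24:H1→d25:-→d26:-→d27:-→d28:-→d29:-→d30:-→d31:-→d32:H1 -> H1
  + 98.85.81.160/28 (H1) depth=28
  + 98.85.81.168/29 (H3) depth=29
  - 0.0.0.0/0 clear@0
  - 98.85.81.168/29 clear@29
  + 255.0.0.0/8 (H1) depth=8
  + 98.84.0.0/15 (H4) depth=15
  lookup 255.101.9.164: bits 11111111011001010000100110100100 walk d0:-→d1:-→d2:-→d3:-→d4:-→d5:-→d6:-→d7:-→d8:H1→d9:-→d10:-→d11:-→d12:-→d13:-→d14:-→d15:-→d16:-→d17:-→d18:-→d19:-→d20:-→d21:-→d22:-→d23:-→d24:H1→d25:-→d26:-→d27:-→d28:-→d29:-→d30:-→d31:-→d32:H1 -> H1
  + 98.85.81.172/30 (H3) depth=30
  lookup 255.101.9.0: bits 111111110110010100001001 walk d0:-→d1:-→d2:-→d3:-→d4:-→d5:-→d6:-→d7:-→d8:H1→d9:-→d10:-→d11:-→d12:-→d13:-→d14:-→d15:-→d16:-→d17:-→d18:-→d19:-→d20:-→d21:-→d22:-→d23:-→d24:H1 -> H1
  lookup 255.0.0.31: bits 111111110 walk d0:-→d1:-→d2:-→d3:-→d4:-→d5:-→d6:-→d7:-→d8:H1→d9:- -> H1
  - 255.101.9.164/32 clear@32
  lookup 98.85.81.172: bits 01100010010101010101000110101100 walk d0:-→d1:-→d2:-→d3:-→d4:-→d5:-→d6:-→d7:-→d8:-→d9:-→d10:-→d11:-→d12:-→d13:-→d14:-→d15:H4→d16:-→d17:-→d18:-→d19:-→d20:-→d21:-→d22:-→d23:-→d24:-→d25:-→d26:-→d27:-→d28:H1→d29:-→d30:H3→d31:-→d32:H3 -> H3
  + 255.101.9.0/24 (H1) depth=24
  lookup 98.85.81.160: bits 0110001001010101010100011010 walk d0:-→d1:-→d2:-→d3:-→d4:-→d5:-→d6:-→d7:-→d8:-→d9:-→d10:-→d11:-→d12:-→d13:-→d14:-→d15:H4→d16:-→d17:-→d18:-→d19:-→d20:-→d21:-→d22:-→d23:-→d24:-→d25:-→d26:-→d27:-→d28:H1 -> H1
  lookup 48.255.37.222: bits 0 walk d0:-→d1:- -> no-route
  + 255.101.9.164/32 (H1) depth=32
  - 255.0.0.0/8 clear@8
  lookup 255.101.9.164: bits 11111111011001010000100110100100 walk d0:-→d1:-→d2:-→d3:-→d4:-→d5:-→d6:-→d7:-→d8:-→d9:-→d10:-→d11:-→d12:-→d13:-→d14:-→d15:-→d16:-→d17:-→d18:-→d19:-→d20:-→d21:-→d22:-→d23:-→d24:H1→d25:-→d26:-→d27:-→d28:-→d29:-→d30:-→d31:-→d32:H1 -> H1
  lookup 255.101.9.0: bits 111111110110010100001001 walk d0:-→d1:-→d2:-→d3:-→d4:-→d5:-→d6:-→d7:-→d8:-→d9:-→d10:-→d11:-→d12:-→d13:-→d14:-→d15:-→d16:-→d17:-→d18:-→d19:-→d20:-→d21:-→d22:-→d23:-→d24:H1 -> H1
  + 255.101.0.0/20 (H4) depth=20
  lookup 58.88.106.20: bits 0 walk d0:-→d1:- -> no-route
  lookup 98.85.81.160: bits 0110001001010101010100011010 walk d0:-→d1:-→d2:-→d3:-→d4:-→d5:-→d6:-→d7:-→d8:-→d9:-→d10:-→d11:-→d12:-→d13:-→d14:-→d15:H4→d16:-→d17:-→d18:-→d19:-→d20:-→d21:-→d22:-→d23:-→d24:-→d25:-→d26:-→d27:-→d28:H1 -> H1

== LOOKUPS ==
["H1","H1","H1","H1","H3","H1","no-route","H1","H1","no-route","H1"]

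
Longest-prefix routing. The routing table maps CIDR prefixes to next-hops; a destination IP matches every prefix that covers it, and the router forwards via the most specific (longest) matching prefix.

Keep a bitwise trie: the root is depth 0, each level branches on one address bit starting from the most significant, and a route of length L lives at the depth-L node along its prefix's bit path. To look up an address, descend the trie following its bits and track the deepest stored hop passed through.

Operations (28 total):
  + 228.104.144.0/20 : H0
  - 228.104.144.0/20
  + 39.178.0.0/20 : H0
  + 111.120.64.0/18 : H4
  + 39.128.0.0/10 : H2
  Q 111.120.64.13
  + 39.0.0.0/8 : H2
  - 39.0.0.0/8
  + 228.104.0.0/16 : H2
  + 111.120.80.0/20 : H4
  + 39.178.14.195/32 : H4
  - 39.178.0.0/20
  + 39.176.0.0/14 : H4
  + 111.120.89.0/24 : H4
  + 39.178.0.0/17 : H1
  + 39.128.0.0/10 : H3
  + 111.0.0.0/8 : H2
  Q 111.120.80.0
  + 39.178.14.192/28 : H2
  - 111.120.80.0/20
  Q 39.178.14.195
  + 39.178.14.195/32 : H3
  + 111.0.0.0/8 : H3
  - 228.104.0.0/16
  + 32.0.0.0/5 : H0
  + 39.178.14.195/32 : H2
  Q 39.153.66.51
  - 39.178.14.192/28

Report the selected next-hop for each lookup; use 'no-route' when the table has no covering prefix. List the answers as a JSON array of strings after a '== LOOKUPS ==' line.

Trace:
  + 228.104.144.0/20 (H0) depth=20
  - 228.104.144.0/20 clear@20
  + 39.178.0.0/20 (H0) depth=20
  + 111.120.64.0/18 (H4) depth=18
  + 39.128.0.0/10 (H2) depth=10
  ? 111.120.64.13  path d0:-→d1:-→d2:-→d3:-→d4:-→d5:-→d6:-→d7:-→d8:-→d9:-→d10:-→d11:-→d12:-→d13:-→d14:-→d15:-→d16:-→d17:-→d18:H4  best=H4
  + 39.0.0.0/8 (H2) depth=8
  - 39.0.0.0/8 clear@8
  + 228.104.0.0/16 (H2) depth=16
  + 111.120.80.0/20 (H4) depth=20
  + 39.178.14.195/32 (H4) depth=32
  - 39.178.0.0/20 clear@20
  + 39.176.0.0/14 (H4) depth=14
  + 111.120.89.0/24 (H4) depth=24
  + 39.178.0.0/17 (H1) depth=17
  + 39.128.0.0/10 (H3) depth=10
  + 111.0.0.0/8 (H2) depth=8
  ? 111.120.80.0  path d0:-→d1:-→d2:-→d3:-→d4:-→d5:-→d6:-→d7:-→d8:H2→d9:-→d10:-→d11:-→d12:-→d13:-→d14:-→d15:-→d16:-→d17:-→d18:H4→d19:-→d20:H4  best=H4
  + 39.178.14.192/28 (H2) depth=28
  - 111.120.80.0/20 clear@20
  ? 39.178.14.195  path d0:-→d1:-→d2:-→d3:-→d4:-→d5:-→d6:-→d7:-→d8:-→d9:-→d10:H3→d11:-→d12:-→d13:-→d14:H4→d15:-→d16:-→d17:H1→d18:-→d19:-→d20:-→d21:-→d22:-→d23:-→d24:-→d25:-→d26:-→d27:-→d28:H2→d29:-→d30:-→d31:-→d32:H4  best=H4
  + 39.178.14.195/32 (H3) depth=32
  + 111.0.0.0/8 (H3) depth=8
  - 228.104.0.0/16 clear@16
  + 32.0.0.0/5 (H0) depth=5
  + 39.178.14.195/32 (H2) depth=32
  ? 39.153.66.51  path d0:-→d1:-→d2:-→d3:-→d4:-→d5:H0→d6:-→d7:-→d8:-→d9:-→d10:H3  best=H3
  - 39.178.14.192/28 clear@28

== LOOKUPS ==
["H4","H4","H4","H3"]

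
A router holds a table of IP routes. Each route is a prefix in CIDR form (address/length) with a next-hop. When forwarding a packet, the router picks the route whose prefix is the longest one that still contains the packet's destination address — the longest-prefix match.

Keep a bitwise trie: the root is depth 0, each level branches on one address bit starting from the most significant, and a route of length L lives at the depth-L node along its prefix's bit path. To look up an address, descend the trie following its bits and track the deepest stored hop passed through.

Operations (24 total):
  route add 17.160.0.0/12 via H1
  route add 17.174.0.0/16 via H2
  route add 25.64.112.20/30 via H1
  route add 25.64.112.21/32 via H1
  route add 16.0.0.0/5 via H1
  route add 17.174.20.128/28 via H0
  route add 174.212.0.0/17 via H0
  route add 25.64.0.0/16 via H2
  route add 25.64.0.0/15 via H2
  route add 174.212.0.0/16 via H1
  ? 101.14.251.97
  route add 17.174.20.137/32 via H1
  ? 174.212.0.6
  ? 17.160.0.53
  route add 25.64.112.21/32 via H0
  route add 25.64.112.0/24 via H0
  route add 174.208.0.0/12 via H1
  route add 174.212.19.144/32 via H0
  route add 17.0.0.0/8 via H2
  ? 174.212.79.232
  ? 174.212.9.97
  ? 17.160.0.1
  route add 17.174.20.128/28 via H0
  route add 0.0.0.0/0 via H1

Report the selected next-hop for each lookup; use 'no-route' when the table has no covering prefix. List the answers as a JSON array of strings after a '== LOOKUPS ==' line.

Trace:
  + 17.160.0.0/12 (H1) depth=12
  + 17.174.0.0/16 (H2) depth=16
  + 25.64.112.20/30 (H1) depth=30
  + 25.64.112.21/32 (H1) depth=32
  + 16.0.0.0/5 (H1) depth=5
  + 17.174.20.128/28 (H0) depth=28
  + 174.212.0.0/17 (H0) depth=17
  + 25.64.0.0/16 (H2) depth=16
  + 25.64.0.0/15 (H2) depth=15
  + 174.212.0.0/16 (H1) depth=16
  Q 101.14.251.97: descend 0 ; hops seen [∅] ; pick no-route
  + 17.174.20.137/32 (H1) depth=32
  Q 174.212.0.6: descend 10101110110101000 ; hops seen [H1,H0] ; pick H0
  Q 17.160.0.53: descend 000100011010 ; hops seen [H1,H1] ; pick H1
  + 25.64.112.21/32 (H0) depth=32
  + 25.64.112.0/24 (H0) depth=24
  + 174.208.0.0/12 (H1) depth=12
  + 174.212.19.144/32 (H0) depth=32
  + 17.0.0.0/8 (H2) depth=8
  Q 174.212.79.232: descend 10101110110101000 ; hops seen [H1,H1,H0] ; pick H0
  Q 174.212.9.97: descend 1010111011010100000 ; hops seen [H1,H1,H0] ; pick H0
  Q 17.160.0.1: descend 000100011010 ; hops seen [H1,H2,H1] ; pick H1
  + 17.174.20.128/28 (H0) depth=28
  + 0.0.0.0/0 (H1) depth=0

== LOOKUPS ==
["no-route","H0","H1","H0","H0","H1"]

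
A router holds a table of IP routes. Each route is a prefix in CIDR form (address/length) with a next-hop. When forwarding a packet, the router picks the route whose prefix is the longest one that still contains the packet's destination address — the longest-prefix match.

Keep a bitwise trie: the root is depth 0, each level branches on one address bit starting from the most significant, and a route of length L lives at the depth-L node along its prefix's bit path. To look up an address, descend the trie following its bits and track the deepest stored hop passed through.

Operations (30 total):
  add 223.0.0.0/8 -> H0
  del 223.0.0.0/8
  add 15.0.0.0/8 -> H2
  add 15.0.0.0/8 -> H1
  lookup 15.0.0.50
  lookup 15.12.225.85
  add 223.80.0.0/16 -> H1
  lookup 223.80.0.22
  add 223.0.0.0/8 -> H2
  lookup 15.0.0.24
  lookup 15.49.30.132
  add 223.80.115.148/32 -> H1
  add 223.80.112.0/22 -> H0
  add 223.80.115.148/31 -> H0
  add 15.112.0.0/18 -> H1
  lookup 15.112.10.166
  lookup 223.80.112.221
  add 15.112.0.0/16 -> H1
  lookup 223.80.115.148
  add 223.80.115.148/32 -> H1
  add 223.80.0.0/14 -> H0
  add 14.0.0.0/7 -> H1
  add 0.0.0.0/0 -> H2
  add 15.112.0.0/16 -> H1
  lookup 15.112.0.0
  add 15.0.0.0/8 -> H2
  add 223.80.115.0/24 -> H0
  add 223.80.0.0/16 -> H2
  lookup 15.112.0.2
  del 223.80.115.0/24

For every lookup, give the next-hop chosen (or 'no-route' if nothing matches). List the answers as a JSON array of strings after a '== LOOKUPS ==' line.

Trace:
  + 223.0.0.0/8 (H0) depth=8
  del 223.0.0.0/8 (clear depth 8)
  + 15.0.0.0/8 (H2) depth=8
  + 15.0.0.0/8 (H1) depth=8
  lookup 15.0.0.50: bits 00001111 walk d0:-→d1:-→d2:-→d3:-→d4:-→d5:-→d6:-→d7:-→d8:H1 -> H1
  lookup 15.12.225.85: bits 00001111 walk d0:-→d1:-→d2:-→d3:-→d4:-→d5:-→d6:-→d7:-→d8:H1 -> H1
  + 223.80.0.0/16 (H1) depth=16
  lookup 223.80.0.22: bits 1101111101010000 walk d0:-→d1:-→d2:-→d3:-→d4:-→d5:-→d6:-→d7:-→d8:-→d9:-→d10:-→d11:-→d12:-→d13:-→d14:-→d15:-→d16:H1 -> H1
  + 223.0.0.0/8 (H2) depth=8
  lookup 15.0.0.24: bits 00001111 walk d0:-→d1:-→d2:-→d3:-→d4:-→d5:-→d6:-→d7:-→d8:H1 -> H1
  lookup 15.49.30.132: bits 00001111 walk d0:-→d1:-→d2:-→d3:-→d4:-→d5:-→d6:-→d7:-→d8:H1 -> H1
  + 223.80.115.148/32 (H1) depth=32
  + 223.80.112.0/22 (H0) depth=22
  + 223.80.115.148/31 (H0) depth=31
  + 15.112.0.0/18 (H1) depth=18
  lookup 15.112.10.166: bits 000011110111000000 walk d0:-→d1:-→d2:-→d3:-→d4:-→d5:-→d6:-→d7:-→d8:H1→d9:-→d10:-→d11:-→d12:-→d13:-→d14:-→d15:-→d16:-→d17:-→d18:H1 -> H1
  lookup 223.80.112.221: bits 1101111101010000011100 walk d0:-→d1:-→d2:-→d3:-→d4:-→d5:-→d6:-→d7:-→d8:H2→d9:-→d10:-→d11:-→d12:-→d13:-→d14:-→d15:-→d16:H1→d17:-→d18:-→d19:-→d20:-→d21:-→d22:H0 -> H0
  + 15.112.0.0/16 (H1) depth=16
  lookup 223.80.115.148: bits 11011111010100000111001110010100 walk d0:-→d1:-→d2:-→d3:-→d4:-→d5:-→d6:-→d7:-→d8:H2→d9:-→d10:-→d11:-→d12:-→d13:-→d14:-→d15:-→d16:H1→d17:-→d18:-→d19:-→d20:-→d21:-→d22:H0→d23:-→d24:-→d25:-→d26:-→d27:-→d28:-→d29:-→d30:-→d31:H0→d32:H1 -> H1
  + 223.80.115.148/32 (H1) depth=32
  + 223.80.0.0/14 (H0) depth=14
  + 14.0.0.0/7 (H1) depth=7
  + 0.0.0.0/0 (H2) depth=0
  + 15.112.0.0/16 (H1) depth=16
  lookup 15.112.0.0: bits 000011110111000000 walk d0:H2→d1:-→d2:-→d3:-→d4:-→d5:-→d6:-→d7:H1→d8:H1→d9:-→d10:-→d11:-→d12:-→d13:-→d14:-→d15:-→d16:H1→d17:-→d18:H1 -> H1
  + 15.0.0.0/8 (H2) depth=8
  + 223.80.115.0/24 (H0) depth=24
  + 223.80.0.0/16 (H2) depth=16
  lookup 15.112.0.2: bits 000011110111000000 walk d0:H2→d1:-→d2:-→d3:-→d4:-→d5:-→d6:-→d7:H1→d8:H2→d9:-→d10:-→d11:-→d12:-→d13:-→d14:-→d15:-→d16:H1→d17:-→d18:H1 -> H1
  del 223.80.115.0/24 (clear depth 24)

== LOOKUPS ==
["H1","H1","H1","H1","H1","H1","H0","H1","H1","H1"]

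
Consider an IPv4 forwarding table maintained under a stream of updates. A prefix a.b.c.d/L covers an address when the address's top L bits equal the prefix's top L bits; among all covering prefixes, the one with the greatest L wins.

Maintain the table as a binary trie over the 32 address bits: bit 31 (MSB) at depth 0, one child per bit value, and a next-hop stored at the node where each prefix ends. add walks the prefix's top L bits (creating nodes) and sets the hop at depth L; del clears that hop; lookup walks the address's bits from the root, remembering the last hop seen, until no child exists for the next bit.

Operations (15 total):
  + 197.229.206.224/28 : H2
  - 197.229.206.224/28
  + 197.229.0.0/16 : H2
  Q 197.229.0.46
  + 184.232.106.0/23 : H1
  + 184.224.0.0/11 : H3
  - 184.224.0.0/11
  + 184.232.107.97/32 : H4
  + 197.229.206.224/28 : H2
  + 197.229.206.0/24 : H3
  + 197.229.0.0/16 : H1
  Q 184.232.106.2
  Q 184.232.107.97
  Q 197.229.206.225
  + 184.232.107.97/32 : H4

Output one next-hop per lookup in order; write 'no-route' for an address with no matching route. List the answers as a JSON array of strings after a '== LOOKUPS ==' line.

Process each operation:
  + 197.229.206.224/28 (H2) depth=28
  - 197.229.206.224/28 clear@28
  + 197.229.0.0/16 (H2) depth=16
  Q 197.229.0.46: descend 1100010111100101 ; hops seen [H2] ; pick H2
  + 184.232.106.0/23 (H1) depth=23
  + 184.224.0.0/11 (H3) depth=11
  - 184.224.0.0/11 clear@11
  + 184.232.107.97/32 (H4) depth=32
  + 197.229.206.224/28 (H2) depth=28
  + 197.229.206.0/24 (H3) depth=24
  + 197.229.0.0/16 (H1) depth=16
  Q 184.232.106.2: descend 10111000111010000110101 ; hops seen [H1] ; pick H1
  Q 184.232.107.97: descend 10111000111010000110101101100001 ; hops seen [H1,H4] ; pick H4
  Q 197.229.206.225: descend 1100010111100101110011101110 ; hops seen [H1,H3,H2] ; pick H2
  + 184.232.107.97/32 (H4) depth=32

== LOOKUPS ==
["H2","H1","H4","H2"]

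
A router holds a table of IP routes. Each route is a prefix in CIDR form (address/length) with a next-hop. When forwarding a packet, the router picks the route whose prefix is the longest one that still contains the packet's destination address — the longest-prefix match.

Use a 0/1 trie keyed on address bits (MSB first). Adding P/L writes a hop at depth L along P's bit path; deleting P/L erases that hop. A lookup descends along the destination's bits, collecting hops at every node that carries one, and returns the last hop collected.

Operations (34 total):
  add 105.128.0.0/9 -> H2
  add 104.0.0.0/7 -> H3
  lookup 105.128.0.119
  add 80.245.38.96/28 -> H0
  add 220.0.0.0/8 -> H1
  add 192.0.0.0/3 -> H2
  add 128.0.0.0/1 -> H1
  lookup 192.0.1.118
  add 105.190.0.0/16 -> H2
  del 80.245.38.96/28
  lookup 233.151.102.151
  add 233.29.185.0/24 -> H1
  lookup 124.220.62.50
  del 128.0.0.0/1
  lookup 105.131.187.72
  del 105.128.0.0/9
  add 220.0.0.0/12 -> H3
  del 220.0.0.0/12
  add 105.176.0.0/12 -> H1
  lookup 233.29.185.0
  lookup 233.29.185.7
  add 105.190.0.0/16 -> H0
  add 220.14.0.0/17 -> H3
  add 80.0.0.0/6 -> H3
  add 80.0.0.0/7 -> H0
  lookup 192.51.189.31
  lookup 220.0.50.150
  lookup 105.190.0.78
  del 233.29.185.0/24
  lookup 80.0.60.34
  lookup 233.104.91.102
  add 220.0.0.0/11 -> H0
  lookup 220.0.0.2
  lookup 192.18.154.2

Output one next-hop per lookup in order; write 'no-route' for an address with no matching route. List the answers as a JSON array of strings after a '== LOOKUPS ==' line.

Apply in order:
  + 105.128.0.0/9 (H2) depth=9
  + 104.0.0.0/7 (H3) depth=7
  Q 105.128.0.119: descend 011010011 ; hops seen [H3,H2] ; pick H2
  + 80.245.38.96/28 (H0) depth=28
  + 220.0.0.0/8 (H1) depth=8
  + 192.0.0.0/3 (H2) depth=3
  + 128.0.0.0/1 (H1) depth=1
  Q 192.0.1.118: descend 110 ; hops seen [H1,H2] ; pick H2
  + 105.190.0.0/16 (H2) depth=16
  - 80.245.38.96/28 clear@28
  Q 233.151.102.151: descend 11 ; hops seen [H1] ; pick H1
  + 233.29.185.0/24 (H1) depth=24
  Q 124.220.62.50: descend 011 ; hops seen [∅] ; pick no-route
  - 128.0.0.0/1 clear@1
  Q 105.131.187.72: descend 0110100110 ; hops seen [H3,H2] ; pick H2
  - 105.128.0.0/9 clear@9
  + 220.0.0.0/12 (H3) depth=12
  - 220.0.0.0/12 clear@12
  + 105.176.0.0/12 (H1) depth=12
  Q 233.29.185.0: descend 111010010001110110111001 ; hops seen [H1] ; pick H1
  Q 233.29.185.7: descend 111010010001110110111001 ; hops seen [H1] ; pick H1
  + 105.190.0.0/16 (H0) depth=16
  + 220.14.0.0/17 (H3) depth=17
  + 80.0.0.0/6 (H3) depth=6
  + 80.0.0.0/7 (H0) depth=7
  Q 192.51.189.31: descend 110 ; hops seen [H2] ; pick H2
  Q 220.0.50.150: descend 110111000000 ; hops seen [H2,H1] ; pick H1
  Q 105.190.0.78: descend 0110100110111110 ; hops seen [H3,H1,H0] ; pick H0
  - 233.29.185.0/24 clear@24
  Q 80.0.60.34: descend 01010000 ; hops seen [H3,H0] ; pick H0
  Q 233.104.91.102: descend 111010010 ; hops seen [∅] ; pick no-route
  + 220.0.0.0/11 (H0) depth=11
  Q 220.0.0.2: descend 110111000000 ; hops seen [H2,H1,H0] ; pick H0
  Q 192.18.154.2: descend 110 ; hops seen [H2] ; pick H2

== LOOKUPS ==
["H2","H2","H1","no-route","H2","H1","H1","H2","H1","H0","H0","no-route","H0","H2"]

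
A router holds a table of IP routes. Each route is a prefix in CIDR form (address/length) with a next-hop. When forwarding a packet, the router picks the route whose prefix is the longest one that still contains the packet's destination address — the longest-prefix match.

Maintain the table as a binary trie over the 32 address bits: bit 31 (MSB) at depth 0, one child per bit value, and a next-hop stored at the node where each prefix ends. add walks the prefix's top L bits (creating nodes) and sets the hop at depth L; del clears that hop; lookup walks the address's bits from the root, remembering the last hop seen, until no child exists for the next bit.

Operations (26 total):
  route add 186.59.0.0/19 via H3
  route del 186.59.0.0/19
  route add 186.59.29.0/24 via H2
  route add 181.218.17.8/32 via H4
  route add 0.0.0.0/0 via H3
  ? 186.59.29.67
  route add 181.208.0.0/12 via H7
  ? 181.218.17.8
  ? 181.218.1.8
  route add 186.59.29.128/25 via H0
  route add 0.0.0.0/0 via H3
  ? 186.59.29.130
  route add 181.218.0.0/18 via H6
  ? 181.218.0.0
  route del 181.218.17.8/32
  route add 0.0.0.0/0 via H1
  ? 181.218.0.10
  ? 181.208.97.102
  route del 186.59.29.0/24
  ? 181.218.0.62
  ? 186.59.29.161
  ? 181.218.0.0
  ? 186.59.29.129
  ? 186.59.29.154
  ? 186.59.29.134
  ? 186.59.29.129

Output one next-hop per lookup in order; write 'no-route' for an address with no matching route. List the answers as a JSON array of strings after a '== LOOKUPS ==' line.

Process each operation:
  + 186.59.0.0/19 (H3) depth=19
  del 186.59.0.0/19 (clear depth 19)
  + 186.59.29.0/24 (H2) depth=24
  + 181.218.17.8/32 (H4) depth=32
  + 0.0.0.0/0 (H3) depth=0
  ? 186.59.29.67  path d0:H3→d1:-→d2:-→d3:-→d4:-→d5:-→d6:-→d7:-→d8:-→d9:-→d10:-→d11:-→d12:-→d13:-→d14:-→d15:-→d16:-→d17:-→d18:-→d19:-→d20:-→d21:-→d22:-→d23:-→d24:H2  best=H2
  + 181.208.0.0/12 (H7) depth=12
  ? 181.218.17.8  path d0:H3→d1:-→d2:-→d3:-→d4:-→d5:-→d6:-→d7:-→d8:-→d9:-→d10:-→d11:-→d12:H7→d13:-→d14:-→d15:-→d16:-→d17:-→d18:-→d19:-→d20:-→d21:-→d22:-→d23:-→d24:-→d25:-→d26:-→d27:-→d28:-→d29:-→d30:-→d31:-→d32:H4  best=H4
  ? 181.218.1.8  path d0:H3→d1:-→d2:-→d3:-→d4:-→d5:-→d6:-→d7:-→d8:-→d9:-→d10:-→d11:-→d12:H7→d13:-→d14:-→d15:-→d16:-→d17:-→d18:-→d19:-  best=H7
  + 186.59.29.128/25 (H0) depth=25
  + 0.0.0.0/0 (H3) depth=0
  ? 186.59.29.130  path d0:H3→d1:-→d2:-→d3:-→d4:-→d5:-→d6:-→d7:-→d8:-→d9:-→d10:-→d11:-→d12:-→d13:-→d14:-→d15:-→d16:-→d17:-→d18:-→d19:-→d20:-→d21:-→d22:-→d23:-→d24:H2→d25:H0  best=H0
  + 181.218.0.0/18 (H6) depth=18
  ? 181.218.0.0  path d0:H3→d1:-→d2:-→d3:-→d4:-→d5:-→d6:-→d7:-→d8:-→d9:-→d10:-→d11:-→d12:H7→d13:-→d14:-→d15:-→d16:-→d17:-→d18:H6→d19:-  best=H6
  del 181.218.17.8/32 (clear depth 32)
  + 0.0.0.0/0 (H1) depth=0
  ? 181.218.0.10  path d0:H1→d1:-→d2:-→d3:-→d4:-→d5:-→d6:-→d7:-→d8:-→d9:-→d10:-→d11:-→d12:H7→d13:-→d14:-→d15:-→d16:-→d17:-→d18:H6→d19:-  best=H6
  ? 181.208.97.102  path d0:H1→d1:-→d2:-→d3:-→d4:-→d5:-→d6:-→d7:-→d8:-→d9:-→d10:-→d11:-→d12:H7  best=H7
  del 186.59.29.0/24 (clear depth 24)
  ? 181.218.0.62  path d0:H1→d1:-→d2:-→d3:-→d4:-→d5:-→d6:-→d7:-→d8:-→d9:-→d10:-→d11:-→d12:H7→d13:-→d14:-→d15:-→d16:-→d17:-→d18:H6→d19:-  best=H6
  ? 186.59.29.161  path d0:H1→d1:-→d2:-→d3:-→d4:-→d5:-→d6:-→d7:-→d8:-→d9:-→d10:-→d11:-→d12:-→d13:-→d14:-→d15:-→d16:-→d17:-→d18:-→d19:-→d20:-→d21:-→d22:-→d23:-→d24:-→d25:H0  best=H0
  ? 181.218.0.0  path d0:H1→d1:-→d2:-→d3:-→d4:-→d5:-→d6:-→d7:-→d8:-→d9:-→d10:-→d11:-→d12:H7→d13:-→d14:-→d15:-→d16:-→d17:-→d18:H6→d19:-  best=H6
  ? 186.59.29.129  path d0:H1→d1:-→d2:-→d3:-→d4:-→d5:-→d6:-→d7:-→d8:-→d9:-→d10:-→d11:-→d12:-→d13:-→d14:-→d15:-→d16:-→d17:-→d18:-→d19:-→d20:-→d21:-→d22:-→d23:-→d24:-→d25:H0  best=H0
  ? 186.59.29.154  path d0:H1→d1:-→d2:-→d3:-→d4:-→d5:-→d6:-→d7:-→d8:-→d9:-→d10:-→d11:-→d12:-→d13:-→d14:-→d15:-→d16:-→d17:-→d18:-→d19:-→d20:-→d21:-→d22:-→d23:-→d24:-→d25:H0  best=H0
  ? 186.59.29.134  path d0:H1→d1:-→d2:-→d3:-→d4:-→d5:-→d6:-→d7:-→d8:-→d9:-→d10:-→d11:-→d12:-→d13:-→d14:-→d15:-→d16:-→d17:-→d18:-→d19:-→d20:-→d21:-→d22:-→d23:-→d24:-→d25:H0  best=H0
  ? 186.59.29.129  path d0:H1→d1:-→d2:-→d3:-→d4:-→d5:-→d6:-→d7:-→d8:-→d9:-→d10:-→d11:-→d12:-→d13:-→d14:-→d15:-→d16:-→d17:-→d18:-→d19:-→d20:-→d21:-→d22:-→d23:-→d24:-→d25:H0  best=H0

== LOOKUPS ==
["H2","H4","H7","H0","H6","H6","H7","H6","H0","H6","H0","H0","H0","H0"]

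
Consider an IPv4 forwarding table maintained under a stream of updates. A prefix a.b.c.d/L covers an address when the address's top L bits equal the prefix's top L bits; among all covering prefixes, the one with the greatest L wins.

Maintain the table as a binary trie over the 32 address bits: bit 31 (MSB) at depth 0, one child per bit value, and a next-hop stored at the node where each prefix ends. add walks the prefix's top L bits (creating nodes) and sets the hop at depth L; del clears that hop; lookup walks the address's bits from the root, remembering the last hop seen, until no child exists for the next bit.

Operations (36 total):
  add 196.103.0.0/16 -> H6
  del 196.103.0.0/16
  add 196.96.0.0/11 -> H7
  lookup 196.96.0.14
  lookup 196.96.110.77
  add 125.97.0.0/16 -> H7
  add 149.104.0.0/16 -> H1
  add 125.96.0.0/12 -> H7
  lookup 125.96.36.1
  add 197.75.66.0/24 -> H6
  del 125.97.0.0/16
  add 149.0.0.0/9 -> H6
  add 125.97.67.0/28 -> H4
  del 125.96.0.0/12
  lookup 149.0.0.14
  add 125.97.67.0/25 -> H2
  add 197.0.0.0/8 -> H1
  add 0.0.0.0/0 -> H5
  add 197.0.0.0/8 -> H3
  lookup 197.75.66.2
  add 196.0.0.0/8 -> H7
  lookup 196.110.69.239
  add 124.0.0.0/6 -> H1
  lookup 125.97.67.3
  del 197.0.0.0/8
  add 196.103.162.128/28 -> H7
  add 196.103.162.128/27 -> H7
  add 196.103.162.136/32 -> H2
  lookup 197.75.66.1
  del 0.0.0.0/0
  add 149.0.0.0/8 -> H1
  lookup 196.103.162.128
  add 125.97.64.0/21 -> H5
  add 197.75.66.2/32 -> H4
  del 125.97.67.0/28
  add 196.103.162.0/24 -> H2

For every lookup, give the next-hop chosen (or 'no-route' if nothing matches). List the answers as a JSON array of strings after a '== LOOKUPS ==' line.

Apply in order:
  + 196.103.0.0/16 (H6) depth=16
  - 196.103.0.0/16 clear@16
  + 196.96.0.0/11 (H7) depth=11
  Q 196.96.0.14: descend 1100010001100 ; hops seen [H7] ; pick H7
  Q 196.96.110.77: descend 1100010001100 ; hops seen [H7] ; pick H7
  + 125.97.0.0/16 (H7) depth=16
  + 149.104.0.0/16 (H1) depth=16
  + 125.96.0.0/12 (H7) depth=12
  Q 125.96.36.1: descend 011111010110000 ; hops seen [H7] ; pick H7
  + 197.75.66.0/24 (H6) depth=24
  - 125.97.0.0/16 clear@16
  + 149.0.0.0/9 (H6) depth=9
  + 125.97.67.0/28 (H4) depth=28
  - 125.96.0.0/12 clear@12
  Q 149.0.0.14: descend 100101010 ; hops seen [H6] ; pick H6
  + 125.97.67.0/25 (H2) depth=25
  + 197.0.0.0/8 (H1) depth=8
  + 0.0.0.0/0 (H5) depth=0
  + 197.0.0.0/8 (H3) depth=8
  Q 197.75.66.2: descend 110001010100101101000010 ; hops seen [H5,H3,H6] ; pick H6
  + 196.0.0.0/8 (H7) depth=8
  Q 196.110.69.239: descend 110001000110 ; hops seen [H5,H7,H7] ; pick H7
  + 124.0.0.0/6 (H1) depth=6
  Q 125.97.67.3: descend 0111110101100001010000110000 ; hops seen [H5,H1,H2,H4] ; pick H4
  - 197.0.0.0/8 clear@8
  + 196.103.162.128/28 (H7) depth=28
  + 196.103.162.128/27 (H7) depth=27
  + 196.103.162.136/32 (H2) depth=32
  Q 197.75.66.1: descend 110001010100101101000010 ; hops seen [H5,H6] ; pick H6
  - 0.0.0.0/0 clear@0
  + 149.0.0.0/8 (H1) depth=8
  Q 196.103.162.128: descend 1100010001100111101000101000 ; hops seen [H7,H7,H7,H7] ; pick H7
  + 125.97.64.0/21 (H5) depth=21
  + 197.75.66.2/32 (H4) depth=32
  - 125.97.67.0/28 clear@28
  + 196.103.162.0/24 (H2) depth=24

== LOOKUPS ==
["H7","H7","H7","H6","H6","H7","H4","H6","H7"]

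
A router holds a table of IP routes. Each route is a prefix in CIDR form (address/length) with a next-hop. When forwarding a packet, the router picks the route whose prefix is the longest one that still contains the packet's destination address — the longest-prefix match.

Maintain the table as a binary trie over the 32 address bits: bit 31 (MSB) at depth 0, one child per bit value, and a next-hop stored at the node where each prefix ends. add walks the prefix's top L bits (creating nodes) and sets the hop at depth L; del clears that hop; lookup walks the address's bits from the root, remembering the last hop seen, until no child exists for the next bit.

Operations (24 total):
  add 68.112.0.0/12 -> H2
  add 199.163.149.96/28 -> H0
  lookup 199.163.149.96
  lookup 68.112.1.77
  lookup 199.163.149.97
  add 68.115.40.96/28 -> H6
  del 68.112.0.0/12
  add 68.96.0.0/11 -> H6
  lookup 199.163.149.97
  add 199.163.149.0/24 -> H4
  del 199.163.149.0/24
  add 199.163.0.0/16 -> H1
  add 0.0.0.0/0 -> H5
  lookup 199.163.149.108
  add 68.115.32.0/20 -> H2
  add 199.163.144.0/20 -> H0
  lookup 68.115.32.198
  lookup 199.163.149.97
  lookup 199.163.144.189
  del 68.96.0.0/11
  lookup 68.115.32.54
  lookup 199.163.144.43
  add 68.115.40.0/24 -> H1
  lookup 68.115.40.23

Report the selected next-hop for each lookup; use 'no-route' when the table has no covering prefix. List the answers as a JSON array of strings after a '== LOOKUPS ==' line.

Apply in order:
  + 68.112.0.0/12 (H2) depth=12
  + 199.163.149.96/28 (H0) depth=28
  ? 199.163.149.96  path d0:-→d1:-→d2:-→d3:-→d4:-→d5:-→d6:-→d7:-→d8:-→d9:-→d10:-→d11:-→d12:-→d13:-→d14:-→d15:-→d16:-→d17:-→d18:-→d19:-→d20:-→d21:-→d22:-→d23:-→d24:-→d25:-→d26:-→d27:-→d28:H0  best=H0
  ? 68.112.1.77  path d0:-→d1:-→d2:-→d3:-→d4:-→d5:-→d6:-→d7:-→d8:-→d9:-→d10:-→d11:-→d12:H2  best=H2
  ? 199.163.149.97  path d0:-→d1:-→d2:-→d3:-→d4:-→d5:-→d6:-→d7:-→d8:-→d9:-→d10:-→d11:-→d12:-→d13:-→d14:-→d15:-→d16:-→d17:-→d18:-→d19:-→d20:-→d21:-→d22:-→d23:-→d24:-→d25:-→d26:-→d27:-→d28:H0  best=H0
  + 68.115.40.96/28 (H6) depth=28
  - 68.112.0.0/12 clear@12
  + 68.96.0.0/11 (H6) depth=11
  ? 199.163.149.97  path d0:-→d1:-→d2:-→d3:-→d4:-→d5:-→d6:-→d7:-→d8:-→d9:-→d10:-→d11:-→d12:-→d13:-→d14:-→d15:-→d16:-→d17:-→d18:-→d19:-→d20:-→d21:-→d22:-→d23:-→d24:-→d25:-→d26:-→d27:-→d28:H0  best=H0
  + 199.163.149.0/24 (H4) depth=24
  - 199.163.149.0/24 clear@24
  + 199.163.0.0/16 (H1) depth=16
  + 0.0.0.0/0 (H5) depth=0
  ? 199.163.149.108  path d0:H5→d1:-→d2:-→d3:-→d4:-→d5:-→d6:-→d7:-→d8:-→d9:-→d10:-→d11:-→d12:-→d13:-→d14:-→d15:-→d16:H1→d17:-→d18:-→d19:-→d20:-→d21:-→d22:-→d23:-→d24:-→d25:-→d26:-→d27:-→d28:H0  best=H0
  + 68.115.32.0/20 (H2) depth=20
  + 199.163.144.0/20 (H0) depth=20
  ? 68.115.32.198  path d0:H5→d1:-→d2:-→d3:-→d4:-→d5:-→d6:-→d7:-→d8:-→d9:-→d10:-→d11:H6→d12:-→d13:-→d14:-→d15:-→d16:-→d17:-→d18:-→d19:-→d20:H2  best=H2
  ? 199.163.149.97  path d0:H5→d1:-→d2:-→d3:-→d4:-→d5:-→d6:-→d7:-→d8:-→d9:-→d10:-→d11:-→d12:-→d13:-→d14:-→d15:-→d16:H1→d17:-→d18:-→d19:-→d20:H0→d21:-→d22:-→d23:-→d24:-→d25:-→d26:-→d27:-→d28:H0  best=H0
  ? 199.163.144.189  path d0:H5→d1:-→d2:-→d3:-→d4:-→d5:-→d6:-→d7:-→d8:-→d9:-→d10:-→d11:-→d12:-→d13:-→d14:-→d15:-→d16:H1→d17:-→d18:-→d19:-→d20:H0→d21:-  best=H0
  - 68.96.0.0/11 clear@11
  ? 68.115.32.54  path d0:H5→d1:-→d2:-→d3:-→d4:-→d5:-→d6:-→d7:-→d8:-→d9:-→d10:-→d11:-→d12:-→d13:-→d14:-→d15:-→d16:-→d17:-→d18:-→d19:-→d20:H2  best=H2
  ? 199.163.144.43  path d0:H5→d1:-→d2:-→d3:-→d4:-→d5:-→d6:-→d7:-→d8:-→d9:-→d10:-→d11:-→d12:-→d13:-→d14:-→d15:-→d16:H1→d17:-→d18:-→d19:-→d20:H0→d21:-  best=H0
  + 68.115.40.0/24 (H1) depth=24
  ? 68.115.40.23  path d0:H5→d1:-→d2:-→d3:-→d4:-→d5:-→d6:-→d7:-→d8:-→d9:-→d10:-→d11:-→d12:-→d13:-→d14:-→d15:-→d16:-→d17:-→d18:-→d19:-→d20:H2→d21:-→d22:-→d23:-→d24:H1→d25:-  best=H1

== LOOKUPS ==
["H0","H2","H0","H0","H0","H2","H0","H0","H2","H0","H1"]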